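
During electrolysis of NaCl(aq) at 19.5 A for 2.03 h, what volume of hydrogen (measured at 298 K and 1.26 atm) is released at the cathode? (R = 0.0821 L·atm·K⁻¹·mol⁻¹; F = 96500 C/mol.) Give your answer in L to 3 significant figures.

14.3 L

Q = 19.5 A × 7308 s = 1.425×10^5 C
n(e⁻) = 1.425×10^5 / 96500 = 1.477 mol
2H⁺ + 2e⁻ → H₂, so n(H₂) = 1.477 / 2 = 0.7385 mol
V = nRT/P = 0.7385 × 0.0821 × 298 / 1.26 = 14.34 L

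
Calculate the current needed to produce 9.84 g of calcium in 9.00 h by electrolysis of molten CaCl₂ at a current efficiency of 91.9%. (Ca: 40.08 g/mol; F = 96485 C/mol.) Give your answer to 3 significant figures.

1.59 A

n(Ca) = 9.84 / 40.08 = 0.2455 mol
Ca²⁺ + 2e⁻ → Ca, so n(e⁻) = 2 × 0.2455 = 0.4910 mol
Q = 0.4910 × 96485 / 0.919 = 51550 C
I = Q / t = 51550 / 32400 s = 1.59 A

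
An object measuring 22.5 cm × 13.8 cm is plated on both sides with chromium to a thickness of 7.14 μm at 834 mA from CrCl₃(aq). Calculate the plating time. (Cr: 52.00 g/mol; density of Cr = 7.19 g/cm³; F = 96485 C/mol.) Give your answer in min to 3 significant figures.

Plated area = 2 × 22.5 × 13.8 = 621.0 cm²
Volume = 621.0 × 7.14×10⁻⁴ cm = 0.4434 cm³
m(Cr) = 0.4434 × 7.19 = 3.188 g
n(Cr) = 3.188 / 52.00 = 0.06131 mol; n(e⁻) = 3 × 0.06131 = 0.1839 mol
Q = 0.1839 × 96485 = 17740 C
t = 17740 / 0.834 = 21270 s = 355 min

355 min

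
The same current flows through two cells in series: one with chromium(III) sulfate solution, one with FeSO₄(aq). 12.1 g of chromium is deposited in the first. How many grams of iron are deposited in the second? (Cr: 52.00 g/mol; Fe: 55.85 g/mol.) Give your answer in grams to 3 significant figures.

n(Cr) = 12.1 / 52.00 = 0.2327 mol
Cr³⁺ + 3e⁻ → Cr, so n(e⁻) = 3 × 0.2327 = 0.6981 mol
Since the cells are in series, n(e⁻) in the Fe cell is also 0.6981 mol.
Fe²⁺ + 2e⁻ → Fe, so n(Fe) = 0.6981 / 2 = 0.3491 mol
m(Fe) = 0.3491 × 55.85 = 19.5 g

19.5 g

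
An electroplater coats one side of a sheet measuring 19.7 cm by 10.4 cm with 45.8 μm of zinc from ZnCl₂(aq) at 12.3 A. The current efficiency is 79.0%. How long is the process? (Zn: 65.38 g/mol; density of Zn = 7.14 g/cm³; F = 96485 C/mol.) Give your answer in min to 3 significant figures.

33.9 min

Plated area = 19.7 × 10.4 = 204.9 cm²
Volume = 204.9 × 45.8×10⁻⁴ cm = 0.9384 cm³
m(Zn) = 0.9384 × 7.14 = 6.700 g
n(Zn) = 6.700 / 65.38 = 0.1025 mol; n(e⁻) = 2 × 0.1025 = 0.2050 mol
Q = 0.2050 × 96485 / 0.790 = 25040 C
t = 25040 / 12.3 = 2036 s = 33.9 min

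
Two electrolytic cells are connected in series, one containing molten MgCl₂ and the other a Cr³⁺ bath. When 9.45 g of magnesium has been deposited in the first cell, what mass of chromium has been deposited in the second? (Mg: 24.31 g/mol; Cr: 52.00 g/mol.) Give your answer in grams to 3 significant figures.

13.5 g

n(Mg) = 9.45 / 24.31 = 0.3887 mol
Mg²⁺ + 2e⁻ → Mg, so n(e⁻) = 2 × 0.3887 = 0.7774 mol
Same current for the same time ⇒ same n(e⁻) = 0.7774 mol in both cells.
Cr³⁺ + 3e⁻ → Cr, so n(Cr) = 0.7774 / 3 = 0.2591 mol
m(Cr) = 0.2591 × 52.00 = 13.5 g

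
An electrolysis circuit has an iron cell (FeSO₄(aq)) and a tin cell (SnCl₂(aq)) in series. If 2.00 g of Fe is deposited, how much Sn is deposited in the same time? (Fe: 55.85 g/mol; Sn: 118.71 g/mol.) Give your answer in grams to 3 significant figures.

n(Fe) = 2.00 / 55.85 = 0.03581 mol
Fe²⁺ + 2e⁻ → Fe, so n(e⁻) = 2 × 0.03581 = 0.07162 mol
Same current for the same time ⇒ same n(e⁻) = 0.07162 mol in both cells.
Sn²⁺ + 2e⁻ → Sn, so n(Sn) = 0.07162 / 2 = 0.03581 mol
m(Sn) = 0.03581 × 118.71 = 4.25 g

4.25 g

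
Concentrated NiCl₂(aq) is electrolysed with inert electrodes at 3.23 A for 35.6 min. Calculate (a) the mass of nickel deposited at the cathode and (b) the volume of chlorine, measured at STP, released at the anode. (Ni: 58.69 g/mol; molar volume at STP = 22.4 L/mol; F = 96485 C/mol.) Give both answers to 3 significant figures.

2.10 g Ni; 0.801 L Cl₂

Q = 3.23 × 2136 = 6899 C; n(e⁻) = 6899 / 96485 = 0.07150 mol
Cathode: Ni²⁺ + 2e⁻ → Ni → n(Ni) = 0.07150/2 = 0.03575 mol → 2.10 g
Anode: 2Cl⁻ → Cl₂ + 2e⁻ → n(Cl₂) = 0.07150/2 = 0.03575 mol → 0.801 L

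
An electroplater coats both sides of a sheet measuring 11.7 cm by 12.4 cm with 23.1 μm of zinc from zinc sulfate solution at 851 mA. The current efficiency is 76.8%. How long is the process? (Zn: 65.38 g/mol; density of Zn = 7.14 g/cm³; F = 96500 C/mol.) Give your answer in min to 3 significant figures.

Plated area = 2 × 11.7 × 12.4 = 290.2 cm²
Volume = 290.2 × 23.1×10⁻⁴ cm = 0.6704 cm³
m(Zn) = 0.6704 × 7.14 = 4.787 g
n(Zn) = 4.787 / 65.38 = 0.07322 mol; n(e⁻) = 2 × 0.07322 = 0.1464 mol
Q = 0.1464 × 96500 / 0.768 = 18400 C
t = 18400 / 0.851 = 21620 s = 360 min

360 min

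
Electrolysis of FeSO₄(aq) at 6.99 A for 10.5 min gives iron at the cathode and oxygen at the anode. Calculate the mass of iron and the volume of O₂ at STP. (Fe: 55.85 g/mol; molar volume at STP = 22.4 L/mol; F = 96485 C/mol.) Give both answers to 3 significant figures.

Q = 6.99 × 630 = 4404 C; n(e⁻) = 4404 / 96485 = 0.04564 mol
Cathode: Fe²⁺ + 2e⁻ → Fe → n(Fe) = 0.04564/2 = 0.02282 mol → 1.27 g
Anode: 2H₂O → O₂ + 4H⁺ + 4e⁻ → n(O₂) = 0.04564/4 = 0.01141 mol → 0.256 L

1.27 g Fe; 0.256 L O₂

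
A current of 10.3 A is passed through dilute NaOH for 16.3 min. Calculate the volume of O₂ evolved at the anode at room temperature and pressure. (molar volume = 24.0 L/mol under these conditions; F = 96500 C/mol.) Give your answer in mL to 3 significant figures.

626 mL

Q = 10.3 A × 978 s = 10070 C
n(e⁻) = 10070 / 96500 = 0.1044 mol
2H₂O → O₂ + 4H⁺ + 4e⁻, so n(O₂) = 0.1044 / 4 = 0.02610 mol
V = 0.02610 × 24.0 = 0.6264 L
= 626 mL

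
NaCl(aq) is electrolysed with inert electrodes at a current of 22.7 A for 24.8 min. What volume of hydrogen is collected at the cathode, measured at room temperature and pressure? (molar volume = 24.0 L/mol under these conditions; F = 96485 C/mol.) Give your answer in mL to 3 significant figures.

4200 mL

Charge passed = 22.7 × 1488 = 33780 C
n(e⁻) = Q/F = 33780/96485 = 0.3501 mol
2H⁺ + 2e⁻ → H₂, so n(H₂) = 0.3501 / 2 = 0.1751 mol
V = 0.1751 × 24.0 = 4.202 L
= 4200 mL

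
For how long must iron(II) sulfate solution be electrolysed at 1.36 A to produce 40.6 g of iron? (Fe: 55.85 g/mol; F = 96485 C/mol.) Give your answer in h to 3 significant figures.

28.7 h

n(Fe) = 40.6 / 55.85 = 0.7269 mol
Fe²⁺ + 2e⁻ → Fe, so n(e⁻) = 2 × 0.7269 = 1.454 mol
Q = 1.454 × 96485 = 1.403×10^5 C
t = Q / I = 1.403×10^5 / 1.36 = 1.032×10^5 s = 28.7 h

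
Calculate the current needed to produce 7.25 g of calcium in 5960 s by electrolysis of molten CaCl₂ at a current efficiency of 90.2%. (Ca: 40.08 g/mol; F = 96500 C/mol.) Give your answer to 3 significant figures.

n(Ca) = 7.25 / 40.08 = 0.1809 mol
Ca²⁺ + 2e⁻ → Ca, so n(e⁻) = 2 × 0.1809 = 0.3618 mol
Q = 0.3618 × 96500 / 0.902 = 38710 C
I = Q / t = 38710 / 5960 s = 6.49 A

6.49 A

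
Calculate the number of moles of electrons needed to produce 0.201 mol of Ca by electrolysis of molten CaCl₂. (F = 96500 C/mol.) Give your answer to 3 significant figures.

Ca²⁺ + 2e⁻ → Ca, so n(e⁻) = 2 × 0.201 = 0.4020 mol

0.402 mol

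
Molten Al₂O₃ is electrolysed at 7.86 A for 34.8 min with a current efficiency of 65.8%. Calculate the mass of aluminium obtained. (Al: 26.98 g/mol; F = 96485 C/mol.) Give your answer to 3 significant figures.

1.01 g

Q = 7.86 × 2088 = 16410 C
n(e⁻) = 16410 / 96485 = 0.1701 mol
Al³⁺ + 3e⁻ → Al, so theoretical m(Al) = 0.05670 × 26.98 = 1.530 g
Actual mass = 65.8% × 1.530 = 1.01 g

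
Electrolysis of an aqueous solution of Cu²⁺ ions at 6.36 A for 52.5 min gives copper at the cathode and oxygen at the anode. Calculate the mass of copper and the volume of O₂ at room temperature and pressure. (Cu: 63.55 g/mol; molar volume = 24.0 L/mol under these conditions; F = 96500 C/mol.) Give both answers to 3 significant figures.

Q = 6.36 × 3150 = 20030 C; n(e⁻) = 20030 / 96500 = 0.2076 mol
Cathode: Cu²⁺ + 2e⁻ → Cu → n(Cu) = 0.2076/2 = 0.1038 mol → 6.60 g
Anode: 2H₂O → O₂ + 4H⁺ + 4e⁻ → n(O₂) = 0.2076/4 = 0.05190 mol → 1.25 L

6.60 g Cu; 1.25 L O₂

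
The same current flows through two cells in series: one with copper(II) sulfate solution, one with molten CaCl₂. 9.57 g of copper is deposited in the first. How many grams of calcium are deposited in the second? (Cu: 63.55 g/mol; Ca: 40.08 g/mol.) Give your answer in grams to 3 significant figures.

n(Cu) = 9.57 / 63.55 = 0.1506 mol
Cu²⁺ + 2e⁻ → Cu, so n(e⁻) = 2 × 0.1506 = 0.3012 mol
The cells are in series, so the same charge (and hence the same n(e⁻) = 0.3012 mol) passes through both.
Ca²⁺ + 2e⁻ → Ca, so n(Ca) = 0.3012 / 2 = 0.1506 mol
m(Ca) = 0.1506 × 40.08 = 6.04 g

6.04 g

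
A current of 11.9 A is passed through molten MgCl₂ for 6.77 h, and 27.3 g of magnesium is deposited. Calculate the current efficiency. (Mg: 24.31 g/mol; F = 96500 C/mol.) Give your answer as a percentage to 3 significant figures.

Q = 11.9 × 24372 = 2.900×10^5 C
n(e⁻) = 2.900×10^5 / 96500 = 3.005 mol
Mg²⁺ + 2e⁻ → Mg, so theoretical n(Mg) = 1.503 mol → 36.54 g
Efficiency = 27.3 / 36.54 = 0.7471 = 74.7%

74.7%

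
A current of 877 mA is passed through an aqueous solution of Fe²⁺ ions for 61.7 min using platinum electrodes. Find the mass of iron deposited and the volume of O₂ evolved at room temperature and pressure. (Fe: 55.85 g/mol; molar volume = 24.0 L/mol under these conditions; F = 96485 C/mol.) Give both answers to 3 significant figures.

Q = 0.877 × 3702 = 3247 C; n(e⁻) = 3247 / 96485 = 0.03365 mol
Cathode: Fe²⁺ + 2e⁻ → Fe → n(Fe) = 0.03365/2 = 0.01683 mol → 0.940 g
Anode: 2H₂O → O₂ + 4H⁺ + 4e⁻ → n(O₂) = 0.03365/4 = 0.008413 mol → 0.202 L

0.940 g Fe; 0.202 L O₂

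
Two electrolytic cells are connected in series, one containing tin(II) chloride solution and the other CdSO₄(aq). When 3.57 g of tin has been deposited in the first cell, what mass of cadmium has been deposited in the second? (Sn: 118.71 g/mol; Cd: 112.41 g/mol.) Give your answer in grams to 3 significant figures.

n(Sn) = 3.57 / 118.71 = 0.03007 mol
Sn²⁺ + 2e⁻ → Sn, so n(e⁻) = 2 × 0.03007 = 0.06014 mol
Same current for the same time ⇒ same n(e⁻) = 0.06014 mol in both cells.
Cd²⁺ + 2e⁻ → Cd, so n(Cd) = 0.06014 / 2 = 0.03007 mol
m(Cd) = 0.03007 × 112.41 = 3.38 g

3.38 g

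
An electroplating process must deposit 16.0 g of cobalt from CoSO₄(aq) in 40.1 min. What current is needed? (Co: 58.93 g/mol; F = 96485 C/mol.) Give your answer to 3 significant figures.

n(Co) = 16.0 / 58.93 = 0.2715 mol
Co²⁺ + 2e⁻ → Co, so n(e⁻) = 2 × 0.2715 = 0.5430 mol
Q = 0.5430 × 96485 = 52390 C
I = Q / t = 52390 / 2406 s = 21.8 A

21.8 A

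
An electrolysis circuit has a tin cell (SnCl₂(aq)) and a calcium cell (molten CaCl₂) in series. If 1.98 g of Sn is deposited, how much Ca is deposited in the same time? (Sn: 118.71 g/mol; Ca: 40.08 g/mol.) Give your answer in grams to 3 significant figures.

0.669 g

n(Sn) = 1.98 / 118.71 = 0.01668 mol
Sn²⁺ + 2e⁻ → Sn, so n(e⁻) = 2 × 0.01668 = 0.03336 mol
In series, the same 0.03336 mol of electrons flows through the second cell.
Ca²⁺ + 2e⁻ → Ca, so n(Ca) = 0.03336 / 2 = 0.01668 mol
m(Ca) = 0.01668 × 40.08 = 0.669 g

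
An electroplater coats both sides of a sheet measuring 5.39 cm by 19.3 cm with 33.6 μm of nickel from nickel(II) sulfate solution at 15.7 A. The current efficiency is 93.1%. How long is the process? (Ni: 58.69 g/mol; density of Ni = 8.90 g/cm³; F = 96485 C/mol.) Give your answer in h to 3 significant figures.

0.389 h

Plated area = 2 × 5.39 × 19.3 = 208.1 cm²
Volume = 208.1 × 33.6×10⁻⁴ cm = 0.6992 cm³
m(Ni) = 0.6992 × 8.90 = 6.223 g
n(Ni) = 6.223 / 58.69 = 0.1060 mol; n(e⁻) = 2 × 0.1060 = 0.2120 mol
Q = 0.2120 × 96485 / 0.931 = 21970 C
t = 21970 / 15.7 = 1399 s = 0.389 h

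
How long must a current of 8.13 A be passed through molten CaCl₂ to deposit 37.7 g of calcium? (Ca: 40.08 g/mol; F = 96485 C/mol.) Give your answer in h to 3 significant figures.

6.20 h

n(Ca) = 37.7 / 40.08 = 0.9406 mol
Ca²⁺ + 2e⁻ → Ca, so n(e⁻) = 2 × 0.9406 = 1.881 mol
Q = 1.881 × 96485 = 1.815×10^5 C
t = Q / I = 1.815×10^5 / 8.13 = 22320 s = 6.20 h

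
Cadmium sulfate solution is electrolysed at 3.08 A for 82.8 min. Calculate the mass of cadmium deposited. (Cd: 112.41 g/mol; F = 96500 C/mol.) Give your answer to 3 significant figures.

8.91 g

Q = 3.08 A × 4968 s = 15300 C
Moles of electrons = 15300 / 96500 = 0.1585 mol
Cd²⁺ + 2e⁻ → Cd, so n(Cd) = 0.1585 / 2 = 0.07925 mol
m = 0.07925 × 112.41 = 8.91 g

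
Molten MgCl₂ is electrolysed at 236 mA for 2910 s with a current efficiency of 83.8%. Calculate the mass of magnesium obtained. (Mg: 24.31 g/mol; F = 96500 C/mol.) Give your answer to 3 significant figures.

0.0725 g

Q = 0.236 × 2910 = 686.8 C
n(e⁻) = 686.8 / 96500 = 0.007117 mol
Mg²⁺ + 2e⁻ → Mg, so theoretical m(Mg) = 0.003559 × 24.31 = 0.08652 g
Actual mass = 83.8% × 0.08652 = 0.0725 g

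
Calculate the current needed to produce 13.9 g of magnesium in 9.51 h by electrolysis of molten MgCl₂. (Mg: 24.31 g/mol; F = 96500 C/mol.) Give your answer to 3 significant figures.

3.22 A

n(Mg) = 13.9 / 24.31 = 0.5718 mol
Mg²⁺ + 2e⁻ → Mg, so n(e⁻) = 2 × 0.5718 = 1.144 mol
Q = 1.144 × 96500 = 1.104×10^5 C
I = Q / t = 1.104×10^5 / 34236 s = 3.22 A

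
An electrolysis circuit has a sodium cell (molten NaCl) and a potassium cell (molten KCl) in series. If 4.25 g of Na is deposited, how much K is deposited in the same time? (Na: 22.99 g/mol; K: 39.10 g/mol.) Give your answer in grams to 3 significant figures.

n(Na) = 4.25 / 22.99 = 0.1849 mol
Na⁺ + e⁻ → Na, so n(e⁻) = 0.1849 mol
The cells are in series, so the same charge (and hence the same n(e⁻) = 0.1849 mol) passes through both.
K⁺ + e⁻ → K, so n(K) = 0.1849 mol
m(K) = 0.1849 × 39.10 = 7.23 g

7.23 g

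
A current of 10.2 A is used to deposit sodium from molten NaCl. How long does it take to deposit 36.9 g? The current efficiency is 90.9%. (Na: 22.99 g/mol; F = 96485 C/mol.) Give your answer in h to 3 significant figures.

n(Na) = 36.9 / 22.99 = 1.605 mol
Na⁺ + e⁻ → Na, so n(e⁻) = 1.605 mol
Q = 1.605 × 96485 / 0.909 = 1.704×10^5 C
t = Q / I = 1.704×10^5 / 10.2 = 16710 s = 4.64 h

4.64 h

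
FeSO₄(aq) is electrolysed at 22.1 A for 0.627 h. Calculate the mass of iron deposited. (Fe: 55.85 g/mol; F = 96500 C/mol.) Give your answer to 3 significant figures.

14.4 g

Charge passed = 22.1 × 2257.2 = 49880 C
n(e⁻) = 49880 / 96500 = 0.5169 mol
Fe²⁺ + 2e⁻ → Fe, so n(Fe) = 0.5169 / 2 = 0.2585 mol
m = 0.2585 × 55.85 = 14.4 g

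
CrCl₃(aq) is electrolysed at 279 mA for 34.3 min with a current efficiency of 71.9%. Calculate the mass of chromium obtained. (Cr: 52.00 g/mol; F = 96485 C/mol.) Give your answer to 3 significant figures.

0.0742 g

Q = 0.279 × 2058 = 574.2 C
n(e⁻) = 574.2 / 96485 = 0.005951 mol
Cr³⁺ + 3e⁻ → Cr, so theoretical m(Cr) = 0.001984 × 52.00 = 0.1032 g
Actual mass = 71.9% × 0.1032 = 0.0742 g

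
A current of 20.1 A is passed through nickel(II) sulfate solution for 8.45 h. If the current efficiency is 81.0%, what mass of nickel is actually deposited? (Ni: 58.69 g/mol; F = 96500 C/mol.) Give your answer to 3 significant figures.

151 g

Q = 20.1 × 30420 = 6.114×10^5 C
n(e⁻) = 6.114×10^5 / 96500 = 6.336 mol
Ni²⁺ + 2e⁻ → Ni, so theoretical m(Ni) = 3.168 × 58.69 = 185.9 g
Actual mass = 81.0% × 185.9 = 151 g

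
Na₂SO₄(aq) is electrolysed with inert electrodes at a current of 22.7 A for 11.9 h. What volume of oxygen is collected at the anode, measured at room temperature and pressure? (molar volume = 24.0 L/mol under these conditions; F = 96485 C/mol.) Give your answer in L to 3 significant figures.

60.5 L

Charge passed = 22.7 × 42840 = 9.725×10^5 C
n(e⁻) = 9.725×10^5 / 96485 = 10.08 mol
2H₂O → O₂ + 4H⁺ + 4e⁻, so n(O₂) = 10.08 / 4 = 2.520 mol
V = 2.520 × 24.0 = 60.48 L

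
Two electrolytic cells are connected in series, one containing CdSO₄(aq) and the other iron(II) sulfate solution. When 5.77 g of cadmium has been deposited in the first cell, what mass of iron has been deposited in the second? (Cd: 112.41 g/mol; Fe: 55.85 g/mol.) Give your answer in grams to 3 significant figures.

2.87 g

n(Cd) = 5.77 / 112.41 = 0.05133 mol
Cd²⁺ + 2e⁻ → Cd, so n(e⁻) = 2 × 0.05133 = 0.1027 mol
Since the cells are in series, n(e⁻) in the Fe cell is also 0.1027 mol.
Fe²⁺ + 2e⁻ → Fe, so n(Fe) = 0.1027 / 2 = 0.05135 mol
m(Fe) = 0.05135 × 55.85 = 2.87 g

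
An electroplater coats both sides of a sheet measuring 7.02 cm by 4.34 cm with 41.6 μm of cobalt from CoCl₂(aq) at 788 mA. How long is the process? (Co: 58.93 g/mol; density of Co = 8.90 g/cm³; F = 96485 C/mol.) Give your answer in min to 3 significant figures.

Plated area = 2 × 7.02 × 4.34 = 60.93 cm²
Volume = 60.93 × 41.6×10⁻⁴ cm = 0.2535 cm³
m(Co) = 0.2535 × 8.90 = 2.256 g
n(Co) = 2.256 / 58.93 = 0.03828 mol; n(e⁻) = 2 × 0.03828 = 0.07656 mol
Q = 0.07656 × 96485 = 7387 C
t = 7387 / 0.788 = 9374 s = 156 min

156 min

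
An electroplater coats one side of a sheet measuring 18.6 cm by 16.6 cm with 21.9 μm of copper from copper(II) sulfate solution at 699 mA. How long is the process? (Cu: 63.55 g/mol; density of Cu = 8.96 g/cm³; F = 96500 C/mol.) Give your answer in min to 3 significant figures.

Plated area = 18.6 × 16.6 = 308.8 cm²
Volume = 308.8 × 21.9×10⁻⁴ cm = 0.6763 cm³
m(Cu) = 0.6763 × 8.96 = 6.060 g
n(Cu) = 6.060 / 63.55 = 0.09536 mol; n(e⁻) = 2 × 0.09536 = 0.1907 mol
Q = 0.1907 × 96500 = 18400 C
t = 18400 / 0.699 = 26320 s = 439 min

439 min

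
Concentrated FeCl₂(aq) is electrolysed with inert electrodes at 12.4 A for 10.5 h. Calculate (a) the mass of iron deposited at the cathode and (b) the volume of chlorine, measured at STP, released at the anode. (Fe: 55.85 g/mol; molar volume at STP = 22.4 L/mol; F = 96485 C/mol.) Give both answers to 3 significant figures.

Q = 12.4 × 37800 = 4.687×10^5 C; n(e⁻) = 4.687×10^5 / 96485 = 4.858 mol
Cathode: Fe²⁺ + 2e⁻ → Fe → n(Fe) = 4.858/2 = 2.429 mol → 136 g
Anode: 2Cl⁻ → Cl₂ + 2e⁻ → n(Cl₂) = 4.858/2 = 2.429 mol → 54.4 L

136 g Fe; 54.4 L Cl₂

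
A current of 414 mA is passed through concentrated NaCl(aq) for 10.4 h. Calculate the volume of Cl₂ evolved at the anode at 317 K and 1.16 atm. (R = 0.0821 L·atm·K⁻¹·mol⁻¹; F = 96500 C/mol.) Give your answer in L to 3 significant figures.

Charge passed = 0.414 × 37440 = 15500 C
Moles of electrons = 15500 / 96500 = 0.1606 mol
2Cl⁻ → Cl₂ + 2e⁻, so n(Cl₂) = 0.1606 / 2 = 0.08030 mol
V = nRT/P = 0.08030 × 0.0821 × 317 / 1.16 = 1.802 L

1.80 L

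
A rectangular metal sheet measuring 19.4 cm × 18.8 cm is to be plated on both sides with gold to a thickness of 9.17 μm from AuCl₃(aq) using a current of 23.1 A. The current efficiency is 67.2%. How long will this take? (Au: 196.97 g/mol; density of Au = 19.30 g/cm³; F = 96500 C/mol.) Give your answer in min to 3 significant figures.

Plated area = 2 × 19.4 × 18.8 = 729.4 cm²
Volume = 729.4 × 9.17×10⁻⁴ cm = 0.6689 cm³
m(Au) = 0.6689 × 19.30 = 12.91 g
n(Au) = 12.91 / 196.97 = 0.06554 mol; n(e⁻) = 3 × 0.06554 = 0.1966 mol
Q = 0.1966 × 96500 / 0.672 = 28230 C
t = 28230 / 23.1 = 1222 s = 20.4 min

20.4 min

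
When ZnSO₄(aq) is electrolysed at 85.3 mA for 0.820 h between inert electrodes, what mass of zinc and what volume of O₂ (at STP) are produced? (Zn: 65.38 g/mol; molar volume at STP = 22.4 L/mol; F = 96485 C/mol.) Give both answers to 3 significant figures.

Q = 0.0853 × 2952 = 251.8 C; n(e⁻) = 251.8 / 96485 = 0.002610 mol
Cathode: Zn²⁺ + 2e⁻ → Zn → n(Zn) = 0.002610/2 = 0.001305 mol → 0.0853 g
Anode: 2H₂O → O₂ + 4H⁺ + 4e⁻ → n(O₂) = 0.002610/4 = 6.525×10^-4 mol → 0.0146 L

0.0853 g Zn; 0.0146 L O₂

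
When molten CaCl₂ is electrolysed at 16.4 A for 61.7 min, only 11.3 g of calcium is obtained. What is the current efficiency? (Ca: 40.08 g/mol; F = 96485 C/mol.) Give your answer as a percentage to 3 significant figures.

Q = 16.4 × 3702 = 60710 C
n(e⁻) = 60710 / 96485 = 0.6292 mol
Ca²⁺ + 2e⁻ → Ca, so theoretical n(Ca) = 0.3146 mol → 12.61 g
Efficiency = 11.3 / 12.61 = 0.8961 = 89.6%

89.6%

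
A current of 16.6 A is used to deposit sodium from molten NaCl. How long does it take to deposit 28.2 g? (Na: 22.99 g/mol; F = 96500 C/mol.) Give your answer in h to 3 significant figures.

n(Na) = 28.2 / 22.99 = 1.227 mol
Na⁺ + e⁻ → Na, so n(e⁻) = 1.227 mol
Q = 1.227 × 96500 = 1.184×10^5 C
t = Q / I = 1.184×10^5 / 16.6 = 7133 s = 1.98 h

1.98 h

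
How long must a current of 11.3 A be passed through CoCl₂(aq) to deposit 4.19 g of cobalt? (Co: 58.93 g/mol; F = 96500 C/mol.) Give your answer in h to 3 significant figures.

n(Co) = 4.19 / 58.93 = 0.07110 mol
Co²⁺ + 2e⁻ → Co, so n(e⁻) = 2 × 0.07110 = 0.1422 mol
Q = 0.1422 × 96500 = 13720 C
t = Q / I = 13720 / 11.3 = 1214 s = 0.337 h

0.337 h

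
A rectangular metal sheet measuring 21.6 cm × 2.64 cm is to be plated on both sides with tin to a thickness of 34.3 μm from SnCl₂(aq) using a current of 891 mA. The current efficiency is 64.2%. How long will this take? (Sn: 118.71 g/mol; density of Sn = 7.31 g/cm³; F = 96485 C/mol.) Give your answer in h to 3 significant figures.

2.26 h

Plated area = 2 × 21.6 × 2.64 = 114.0 cm²
Volume = 114.0 × 34.3×10⁻⁴ cm = 0.3910 cm³
m(Sn) = 0.3910 × 7.31 = 2.858 g
n(Sn) = 2.858 / 118.71 = 0.02408 mol; n(e⁻) = 2 × 0.02408 = 0.04816 mol
Q = 0.04816 × 96485 / 0.642 = 7238 C
t = 7238 / 0.891 = 8123 s = 2.26 h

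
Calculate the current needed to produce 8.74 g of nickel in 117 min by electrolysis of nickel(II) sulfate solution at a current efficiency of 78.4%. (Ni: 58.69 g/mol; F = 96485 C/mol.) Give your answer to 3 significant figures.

5.22 A

n(Ni) = 8.74 / 58.69 = 0.1489 mol
Ni²⁺ + 2e⁻ → Ni, so n(e⁻) = 2 × 0.1489 = 0.2978 mol
Q = 0.2978 × 96485 / 0.784 = 36650 C
I = Q / t = 36650 / 7020 s = 5.22 A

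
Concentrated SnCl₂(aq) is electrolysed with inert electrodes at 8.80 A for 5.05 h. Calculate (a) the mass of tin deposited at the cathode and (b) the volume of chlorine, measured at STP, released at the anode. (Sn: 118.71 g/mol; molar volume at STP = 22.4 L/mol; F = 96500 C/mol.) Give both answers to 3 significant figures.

98.4 g Sn; 18.6 L Cl₂

Q = 8.80 × 18180 = 1.600×10^5 C; n(e⁻) = 1.600×10^5 / 96500 = 1.658 mol
Cathode: Sn²⁺ + 2e⁻ → Sn → n(Sn) = 1.658/2 = 0.8290 mol → 98.4 g
Anode: 2Cl⁻ → Cl₂ + 2e⁻ → n(Cl₂) = 1.658/2 = 0.8290 mol → 18.6 L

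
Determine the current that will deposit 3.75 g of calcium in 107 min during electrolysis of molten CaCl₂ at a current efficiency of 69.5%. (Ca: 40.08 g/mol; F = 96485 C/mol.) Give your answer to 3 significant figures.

n(Ca) = 3.75 / 40.08 = 0.09356 mol
Ca²⁺ + 2e⁻ → Ca, so n(e⁻) = 2 × 0.09356 = 0.1871 mol
Q = 0.1871 × 96485 / 0.695 = 25970 C
I = Q / t = 25970 / 6420 s = 4.05 A

4.05 A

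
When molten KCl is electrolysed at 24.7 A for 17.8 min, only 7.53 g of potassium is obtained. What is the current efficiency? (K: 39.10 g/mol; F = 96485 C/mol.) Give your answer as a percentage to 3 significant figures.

Q = 24.7 × 1068 = 26380 C
n(e⁻) = 26380 / 96485 = 0.2734 mol
K⁺ + e⁻ → K, so theoretical n(K) = 0.2734 mol → 10.69 g
Efficiency = 7.53 / 10.69 = 0.7044 = 70.4%

70.4%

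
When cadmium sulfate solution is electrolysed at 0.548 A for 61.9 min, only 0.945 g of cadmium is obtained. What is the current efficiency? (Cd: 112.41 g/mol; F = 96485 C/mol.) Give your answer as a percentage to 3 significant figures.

79.7%

Q = 0.548 × 3714 = 2035 C
n(e⁻) = 2035 / 96485 = 0.02109 mol
Cd²⁺ + 2e⁻ → Cd, so theoretical n(Cd) = 0.01055 mol → 1.186 g
Efficiency = 0.945 / 1.186 = 0.7968 = 79.7%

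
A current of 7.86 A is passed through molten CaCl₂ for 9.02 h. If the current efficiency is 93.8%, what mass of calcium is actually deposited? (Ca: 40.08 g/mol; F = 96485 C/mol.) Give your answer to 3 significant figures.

Q = 7.86 × 32472 = 2.552×10^5 C
n(e⁻) = 2.552×10^5 / 96485 = 2.645 mol
Ca²⁺ + 2e⁻ → Ca, so theoretical m(Ca) = 1.323 × 40.08 = 53.03 g
Actual mass = 93.8% × 53.03 = 49.7 g

49.7 g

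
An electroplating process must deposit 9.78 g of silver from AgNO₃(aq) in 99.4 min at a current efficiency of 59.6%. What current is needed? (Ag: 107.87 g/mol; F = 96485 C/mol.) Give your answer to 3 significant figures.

n(Ag) = 9.78 / 107.87 = 0.09066 mol
Ag⁺ + e⁻ → Ag, so n(e⁻) = 0.09066 mol
Q = 0.09066 × 96485 / 0.596 = 14680 C
I = Q / t = 14680 / 5964 s = 2.46 A

2.46 A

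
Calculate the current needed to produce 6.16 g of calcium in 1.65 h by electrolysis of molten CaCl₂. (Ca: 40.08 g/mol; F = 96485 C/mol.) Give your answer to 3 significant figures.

n(Ca) = 6.16 / 40.08 = 0.1537 mol
Ca²⁺ + 2e⁻ → Ca, so n(e⁻) = 2 × 0.1537 = 0.3074 mol
Q = 0.3074 × 96485 = 29660 C
I = Q / t = 29660 / 5940 s = 4.99 A

4.99 A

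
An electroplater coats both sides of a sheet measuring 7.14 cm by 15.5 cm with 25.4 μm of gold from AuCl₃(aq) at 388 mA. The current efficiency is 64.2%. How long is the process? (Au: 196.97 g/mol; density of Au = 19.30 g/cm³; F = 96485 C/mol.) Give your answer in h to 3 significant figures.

17.8 h

Plated area = 2 × 7.14 × 15.5 = 221.3 cm²
Volume = 221.3 × 25.4×10⁻⁴ cm = 0.5621 cm³
m(Au) = 0.5621 × 19.30 = 10.85 g
n(Au) = 10.85 / 196.97 = 0.05508 mol; n(e⁻) = 3 × 0.05508 = 0.1652 mol
Q = 0.1652 × 96485 / 0.642 = 24830 C
t = 24830 / 0.388 = 63990 s = 17.8 h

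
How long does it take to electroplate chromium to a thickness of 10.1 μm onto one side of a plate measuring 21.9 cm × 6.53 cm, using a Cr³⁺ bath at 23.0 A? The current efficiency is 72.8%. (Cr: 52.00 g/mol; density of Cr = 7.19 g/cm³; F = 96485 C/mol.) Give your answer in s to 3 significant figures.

345 s

Plated area = 21.9 × 6.53 = 143.0 cm²
Volume = 143.0 × 10.1×10⁻⁴ cm = 0.1444 cm³
m(Cr) = 0.1444 × 7.19 = 1.038 g
n(Cr) = 1.038 / 52.00 = 0.01996 mol; n(e⁻) = 3 × 0.01996 = 0.05988 mol
Q = 0.05988 × 96485 / 0.728 = 7936 C
t = 7936 / 23.0 = 345.0 s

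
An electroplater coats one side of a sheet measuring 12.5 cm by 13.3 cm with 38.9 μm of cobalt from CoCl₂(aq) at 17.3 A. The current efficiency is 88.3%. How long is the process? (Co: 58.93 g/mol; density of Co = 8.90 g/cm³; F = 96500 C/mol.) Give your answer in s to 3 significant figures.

Plated area = 12.5 × 13.3 = 166.3 cm²
Volume = 166.3 × 38.9×10⁻⁴ cm = 0.6469 cm³
m(Co) = 0.6469 × 8.90 = 5.757 g
n(Co) = 5.757 / 58.93 = 0.09769 mol; n(e⁻) = 2 × 0.09769 = 0.1954 mol
Q = 0.1954 × 96500 / 0.883 = 21350 C
t = 21350 / 17.3 = 1234 s

1230 s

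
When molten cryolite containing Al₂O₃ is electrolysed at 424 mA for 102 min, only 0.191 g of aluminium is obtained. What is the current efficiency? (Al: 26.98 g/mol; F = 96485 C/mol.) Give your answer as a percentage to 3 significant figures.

79.0%

Q = 0.424 × 6120 = 2595 C
n(e⁻) = 2595 / 96485 = 0.02690 mol
Al³⁺ + 3e⁻ → Al, so theoretical n(Al) = 0.008967 mol → 0.2419 g
Efficiency = 0.191 / 0.2419 = 0.7896 = 79.0%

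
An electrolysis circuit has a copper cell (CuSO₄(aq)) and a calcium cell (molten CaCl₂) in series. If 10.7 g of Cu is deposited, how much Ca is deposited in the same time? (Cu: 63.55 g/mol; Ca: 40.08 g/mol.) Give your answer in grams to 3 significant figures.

n(Cu) = 10.7 / 63.55 = 0.1684 mol
Cu²⁺ + 2e⁻ → Cu, so n(e⁻) = 2 × 0.1684 = 0.3368 mol
In series, the same 0.3368 mol of electrons flows through the second cell.
Ca²⁺ + 2e⁻ → Ca, so n(Ca) = 0.3368 / 2 = 0.1684 mol
m(Ca) = 0.1684 × 40.08 = 6.75 g

6.75 g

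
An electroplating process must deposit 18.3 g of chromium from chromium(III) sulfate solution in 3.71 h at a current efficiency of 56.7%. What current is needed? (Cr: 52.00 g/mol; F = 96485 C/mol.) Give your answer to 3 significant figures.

13.5 A

n(Cr) = 18.3 / 52.00 = 0.3519 mol
Cr³⁺ + 3e⁻ → Cr, so n(e⁻) = 3 × 0.3519 = 1.056 mol
Q = 1.056 × 96485 / 0.567 = 1.797×10^5 C
I = Q / t = 1.797×10^5 / 13356 s = 13.5 A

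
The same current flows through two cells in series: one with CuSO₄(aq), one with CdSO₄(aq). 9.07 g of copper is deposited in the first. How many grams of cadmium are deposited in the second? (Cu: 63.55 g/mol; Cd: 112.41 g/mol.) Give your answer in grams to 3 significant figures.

n(Cu) = 9.07 / 63.55 = 0.1427 mol
Cu²⁺ + 2e⁻ → Cu, so n(e⁻) = 2 × 0.1427 = 0.2854 mol
Since the cells are in series, n(e⁻) in the Cd cell is also 0.2854 mol.
Cd²⁺ + 2e⁻ → Cd, so n(Cd) = 0.2854 / 2 = 0.1427 mol
m(Cd) = 0.1427 × 112.41 = 16.0 g

16.0 g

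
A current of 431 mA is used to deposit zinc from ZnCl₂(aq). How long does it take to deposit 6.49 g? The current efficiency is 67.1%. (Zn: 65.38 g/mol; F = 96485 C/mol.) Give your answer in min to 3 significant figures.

1100 min

n(Zn) = 6.49 / 65.38 = 0.09927 mol
Zn²⁺ + 2e⁻ → Zn, so n(e⁻) = 2 × 0.09927 = 0.1985 mol
Q = 0.1985 × 96485 / 0.671 = 28540 C
t = Q / I = 28540 / 0.431 = 66220 s = 1100 min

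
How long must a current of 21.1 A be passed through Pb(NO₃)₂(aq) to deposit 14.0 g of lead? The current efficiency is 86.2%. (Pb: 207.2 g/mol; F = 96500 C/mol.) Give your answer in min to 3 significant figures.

11.9 min

n(Pb) = 14.0 / 207.2 = 0.06757 mol
Pb²⁺ + 2e⁻ → Pb, so n(e⁻) = 2 × 0.06757 = 0.1351 mol
Q = 0.1351 × 96500 / 0.862 = 15120 C
t = Q / I = 15120 / 21.1 = 716.6 s = 11.9 min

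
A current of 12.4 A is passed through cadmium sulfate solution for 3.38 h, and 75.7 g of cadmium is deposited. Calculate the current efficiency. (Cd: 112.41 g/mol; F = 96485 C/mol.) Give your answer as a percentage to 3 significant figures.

86.1%

Q = 12.4 × 12168 = 1.509×10^5 C
n(e⁻) = 1.509×10^5 / 96485 = 1.564 mol
Cd²⁺ + 2e⁻ → Cd, so theoretical n(Cd) = 0.7820 mol → 87.90 g
Efficiency = 75.7 / 87.90 = 0.8612 = 86.1%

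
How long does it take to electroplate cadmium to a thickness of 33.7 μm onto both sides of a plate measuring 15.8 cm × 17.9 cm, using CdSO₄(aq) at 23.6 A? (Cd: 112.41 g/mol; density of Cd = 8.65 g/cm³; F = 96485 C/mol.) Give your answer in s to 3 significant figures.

1200 s

Plated area = 2 × 15.8 × 17.9 = 565.6 cm²
Volume = 565.6 × 33.7×10⁻⁴ cm = 1.906 cm³
m(Cd) = 1.906 × 8.65 = 16.49 g
n(Cd) = 16.49 / 112.41 = 0.1467 mol; n(e⁻) = 2 × 0.1467 = 0.2934 mol
Q = 0.2934 × 96485 = 28310 C
t = 28310 / 23.6 = 1200 s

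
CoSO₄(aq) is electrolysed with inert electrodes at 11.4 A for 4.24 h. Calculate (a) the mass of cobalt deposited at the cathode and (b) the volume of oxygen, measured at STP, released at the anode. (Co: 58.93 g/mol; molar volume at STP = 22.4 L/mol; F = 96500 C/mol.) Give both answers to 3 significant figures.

53.1 g Co; 10.1 L O₂

Q = 11.4 × 15264 = 1.740×10^5 C; n(e⁻) = 1.740×10^5 / 96500 = 1.803 mol
Cathode: Co²⁺ + 2e⁻ → Co → n(Co) = 1.803/2 = 0.9015 mol → 53.1 g
Anode: 2H₂O → O₂ + 4H⁺ + 4e⁻ → n(O₂) = 1.803/4 = 0.4508 mol → 10.1 L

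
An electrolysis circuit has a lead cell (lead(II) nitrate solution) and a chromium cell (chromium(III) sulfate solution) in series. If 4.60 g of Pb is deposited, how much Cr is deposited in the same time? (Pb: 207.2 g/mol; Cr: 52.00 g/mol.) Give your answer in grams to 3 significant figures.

0.770 g

n(Pb) = 4.60 / 207.2 = 0.02220 mol
Pb²⁺ + 2e⁻ → Pb, so n(e⁻) = 2 × 0.02220 = 0.04440 mol
In series, the same 0.04440 mol of electrons flows through the second cell.
Cr³⁺ + 3e⁻ → Cr, so n(Cr) = 0.04440 / 3 = 0.01480 mol
m(Cr) = 0.01480 × 52.00 = 0.770 g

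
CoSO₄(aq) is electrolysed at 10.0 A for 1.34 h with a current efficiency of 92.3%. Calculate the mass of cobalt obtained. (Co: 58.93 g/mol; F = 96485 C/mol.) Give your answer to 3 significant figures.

Q = 10.0 × 4824 = 48240 C
n(e⁻) = 48240 / 96485 = 0.5000 mol
Co²⁺ + 2e⁻ → Co, so theoretical m(Co) = 0.2500 × 58.93 = 14.73 g
Actual mass = 92.3% × 14.73 = 13.6 g

13.6 g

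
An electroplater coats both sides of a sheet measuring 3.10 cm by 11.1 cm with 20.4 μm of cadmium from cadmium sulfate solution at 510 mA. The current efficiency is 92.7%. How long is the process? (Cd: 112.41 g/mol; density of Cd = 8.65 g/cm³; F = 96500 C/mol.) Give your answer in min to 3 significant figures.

73.5 min

Plated area = 2 × 3.10 × 11.1 = 68.82 cm²
Volume = 68.82 × 20.4×10⁻⁴ cm = 0.1404 cm³
m(Cd) = 0.1404 × 8.65 = 1.214 g
n(Cd) = 1.214 / 112.41 = 0.01080 mol; n(e⁻) = 2 × 0.01080 = 0.02160 mol
Q = 0.02160 × 96500 / 0.927 = 2249 C
t = 2249 / 0.510 = 4410 s = 73.5 min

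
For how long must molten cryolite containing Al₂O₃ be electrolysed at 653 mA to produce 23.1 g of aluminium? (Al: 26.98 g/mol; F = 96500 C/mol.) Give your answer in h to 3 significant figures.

105 h

n(Al) = 23.1 / 26.98 = 0.8562 mol
Al³⁺ + 3e⁻ → Al, so n(e⁻) = 3 × 0.8562 = 2.569 mol
Q = 2.569 × 96500 = 2.479×10^5 C
t = Q / I = 2.479×10^5 / 0.653 = 3.796×10^5 s = 105 h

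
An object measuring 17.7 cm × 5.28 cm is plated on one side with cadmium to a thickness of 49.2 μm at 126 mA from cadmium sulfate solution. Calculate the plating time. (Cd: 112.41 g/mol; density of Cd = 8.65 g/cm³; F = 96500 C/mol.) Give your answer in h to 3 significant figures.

Plated area = 17.7 × 5.28 = 93.46 cm²
Volume = 93.46 × 49.2×10⁻⁴ cm = 0.4598 cm³
m(Cd) = 0.4598 × 8.65 = 3.977 g
n(Cd) = 3.977 / 112.41 = 0.03538 mol; n(e⁻) = 2 × 0.03538 = 0.07076 mol
Q = 0.07076 × 96500 = 6828 C
t = 6828 / 0.126 = 54190 s = 15.1 h

15.1 h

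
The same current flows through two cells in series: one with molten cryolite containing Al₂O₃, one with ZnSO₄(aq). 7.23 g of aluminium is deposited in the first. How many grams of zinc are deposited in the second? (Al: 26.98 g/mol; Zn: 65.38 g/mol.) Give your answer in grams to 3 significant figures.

n(Al) = 7.23 / 26.98 = 0.2680 mol
Al³⁺ + 3e⁻ → Al, so n(e⁻) = 3 × 0.2680 = 0.8040 mol
Same current for the same time ⇒ same n(e⁻) = 0.8040 mol in both cells.
Zn²⁺ + 2e⁻ → Zn, so n(Zn) = 0.8040 / 2 = 0.4020 mol
m(Zn) = 0.4020 × 65.38 = 26.3 g

26.3 g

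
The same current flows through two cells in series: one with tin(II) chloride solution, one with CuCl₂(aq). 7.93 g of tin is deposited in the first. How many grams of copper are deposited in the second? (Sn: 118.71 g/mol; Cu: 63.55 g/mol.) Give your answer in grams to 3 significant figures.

n(Sn) = 7.93 / 118.71 = 0.06680 mol
Sn²⁺ + 2e⁻ → Sn, so n(e⁻) = 2 × 0.06680 = 0.1336 mol
Same current for the same time ⇒ same n(e⁻) = 0.1336 mol in both cells.
Cu²⁺ + 2e⁻ → Cu, so n(Cu) = 0.1336 / 2 = 0.06680 mol
m(Cu) = 0.06680 × 63.55 = 4.25 g

4.25 g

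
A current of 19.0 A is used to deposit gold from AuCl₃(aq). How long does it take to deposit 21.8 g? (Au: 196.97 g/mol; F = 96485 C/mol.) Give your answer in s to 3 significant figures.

n(Au) = 21.8 / 196.97 = 0.1107 mol
Au³⁺ + 3e⁻ → Au, so n(e⁻) = 3 × 0.1107 = 0.3321 mol
Q = 0.3321 × 96485 = 32040 C
t = Q / I = 32040 / 19.0 = 1686 s

1690 s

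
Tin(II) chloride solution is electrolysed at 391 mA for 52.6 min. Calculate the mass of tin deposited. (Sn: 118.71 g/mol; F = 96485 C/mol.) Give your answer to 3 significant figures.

Q = It = 0.391 × 3156 = 1234 C
n(e⁻) = Q/F = 1234/96485 = 0.01279 mol
Sn²⁺ + 2e⁻ → Sn, so n(Sn) = 0.01279 / 2 = 0.006395 mol
m = 0.006395 × 118.71 = 0.759 g

0.759 g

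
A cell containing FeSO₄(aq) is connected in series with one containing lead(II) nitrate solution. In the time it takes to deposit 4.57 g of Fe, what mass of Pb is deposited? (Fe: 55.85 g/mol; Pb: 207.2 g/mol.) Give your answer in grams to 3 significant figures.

17.0 g

n(Fe) = 4.57 / 55.85 = 0.08183 mol
Fe²⁺ + 2e⁻ → Fe, so n(e⁻) = 2 × 0.08183 = 0.1637 mol
The cells are in series, so the same charge (and hence the same n(e⁻) = 0.1637 mol) passes through both.
Pb²⁺ + 2e⁻ → Pb, so n(Pb) = 0.1637 / 2 = 0.08185 mol
m(Pb) = 0.08185 × 207.2 = 17.0 g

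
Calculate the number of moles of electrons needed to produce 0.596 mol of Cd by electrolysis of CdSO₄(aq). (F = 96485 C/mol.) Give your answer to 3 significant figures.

Cd²⁺ + 2e⁻ → Cd, so n(e⁻) = 2 × 0.596 = 1.192 mol

1.19 mol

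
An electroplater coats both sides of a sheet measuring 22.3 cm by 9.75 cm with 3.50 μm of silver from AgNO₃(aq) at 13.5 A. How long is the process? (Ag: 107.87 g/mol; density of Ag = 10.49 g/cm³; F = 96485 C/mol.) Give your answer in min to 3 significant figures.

1.76 min

Plated area = 2 × 22.3 × 9.75 = 434.9 cm²
Volume = 434.9 × 3.50×10⁻⁴ cm = 0.1522 cm³
m(Ag) = 0.1522 × 10.49 = 1.597 g
n(Ag) = 1.597 / 107.87 = 0.01480 mol; n(e⁻) = 0.01480 mol
Q = 0.01480 × 96485 = 1428 C
t = 1428 / 13.5 = 105.8 s = 1.76 min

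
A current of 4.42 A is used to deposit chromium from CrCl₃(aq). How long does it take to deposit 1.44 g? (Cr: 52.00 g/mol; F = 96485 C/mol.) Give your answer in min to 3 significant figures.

n(Cr) = 1.44 / 52.00 = 0.02769 mol
Cr³⁺ + 3e⁻ → Cr, so n(e⁻) = 3 × 0.02769 = 0.08307 mol
Q = 0.08307 × 96485 = 8015 C
t = Q / I = 8015 / 4.42 = 1813 s = 30.2 min

30.2 min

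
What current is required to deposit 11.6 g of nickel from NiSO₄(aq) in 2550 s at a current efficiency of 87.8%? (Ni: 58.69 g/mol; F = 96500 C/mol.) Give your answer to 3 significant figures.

n(Ni) = 11.6 / 58.69 = 0.1976 mol
Ni²⁺ + 2e⁻ → Ni, so n(e⁻) = 2 × 0.1976 = 0.3952 mol
Q = 0.3952 × 96500 / 0.878 = 43440 C
I = Q / t = 43440 / 2550 s = 17.0 A

17.0 A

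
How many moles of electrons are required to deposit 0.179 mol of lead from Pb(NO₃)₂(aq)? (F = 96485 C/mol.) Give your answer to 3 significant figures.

0.358 mol

Pb²⁺ + 2e⁻ → Pb, so n(e⁻) = 2 × 0.179 = 0.3580 mol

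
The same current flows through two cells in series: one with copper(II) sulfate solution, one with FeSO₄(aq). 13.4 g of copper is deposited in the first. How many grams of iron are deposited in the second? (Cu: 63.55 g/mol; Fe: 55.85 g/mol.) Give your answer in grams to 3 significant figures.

n(Cu) = 13.4 / 63.55 = 0.2109 mol
Cu²⁺ + 2e⁻ → Cu, so n(e⁻) = 2 × 0.2109 = 0.4218 mol
The cells are in series, so the same charge (and hence the same n(e⁻) = 0.4218 mol) passes through both.
Fe²⁺ + 2e⁻ → Fe, so n(Fe) = 0.4218 / 2 = 0.2109 mol
m(Fe) = 0.2109 × 55.85 = 11.8 g

11.8 g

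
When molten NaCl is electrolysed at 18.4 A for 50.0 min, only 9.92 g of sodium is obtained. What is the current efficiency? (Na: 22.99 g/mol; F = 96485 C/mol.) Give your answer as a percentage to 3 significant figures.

Q = 18.4 × 3000 = 55200 C
n(e⁻) = 55200 / 96485 = 0.5721 mol
Na⁺ + e⁻ → Na, so theoretical n(Na) = 0.5721 mol → 13.15 g
Efficiency = 9.92 / 13.15 = 0.7544 = 75.4%

75.4%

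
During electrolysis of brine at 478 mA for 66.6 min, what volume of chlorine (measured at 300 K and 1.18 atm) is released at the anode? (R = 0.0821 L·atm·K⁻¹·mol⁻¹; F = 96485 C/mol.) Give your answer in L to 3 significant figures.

0.207 L

Q = 0.478 A × 3996 s = 1910 C
n(e⁻) = 1910 / 96485 = 0.01980 mol
2Cl⁻ → Cl₂ + 2e⁻, so n(Cl₂) = 0.01980 / 2 = 0.009900 mol
V = nRT/P = 0.009900 × 0.0821 × 300 / 1.18 = 0.2066 L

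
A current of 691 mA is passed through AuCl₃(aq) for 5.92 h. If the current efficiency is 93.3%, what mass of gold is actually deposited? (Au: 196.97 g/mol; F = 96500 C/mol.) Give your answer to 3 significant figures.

Q = 0.691 × 21312 = 14730 C
n(e⁻) = 14730 / 96500 = 0.1526 mol
Au³⁺ + 3e⁻ → Au, so theoretical m(Au) = 0.05087 × 196.97 = 10.02 g
Actual mass = 93.3% × 10.02 = 9.35 g

9.35 g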